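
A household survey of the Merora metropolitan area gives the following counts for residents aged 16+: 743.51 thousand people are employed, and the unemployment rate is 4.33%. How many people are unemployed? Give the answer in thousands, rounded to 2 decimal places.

Let U be the number unemployed. The labor force is E + U, and U/(E+U) = 0.0433.
So U = 0.0433 × 743.51 / (1 − 0.0433) = 32.1940 / 0.9567 ≈ 33.65 thousand.

About 33.65 thousand are unemployed.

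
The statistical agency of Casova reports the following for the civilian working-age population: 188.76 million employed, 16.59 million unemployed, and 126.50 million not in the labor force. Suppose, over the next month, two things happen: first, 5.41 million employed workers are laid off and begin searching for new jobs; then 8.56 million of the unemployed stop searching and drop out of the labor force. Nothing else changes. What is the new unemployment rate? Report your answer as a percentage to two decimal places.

New unemployment rate ≈ 6.83%.

Initially, labor force = 188.76 + 16.59 = 205.35 million, so u = 16.59/205.35 = 8.08%.
After the first change, employed falls and unemployed rises by 5.41; labor force unchanged → E = 183.35, U = 22.00, labor force = 205.35 million.
After the second change, unemployed and labor force both fall by 8.56 → E = 183.35, U = 13.44, labor force = 196.79 million.
New unemployment rate = 13.44 / 196.79 = 6.83%.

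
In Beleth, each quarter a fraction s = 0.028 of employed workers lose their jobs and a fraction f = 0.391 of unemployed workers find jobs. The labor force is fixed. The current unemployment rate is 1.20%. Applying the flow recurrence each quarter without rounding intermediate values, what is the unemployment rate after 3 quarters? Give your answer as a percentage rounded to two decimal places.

Unemployment rate after three quarters ≈ 5.61%.

With a fixed labor force, u_{t+1} = u_t + s·(1−u_t) − f·u_t = u_t·(1−s−f) + s.
Here 1−s−f = 0.581 and s = 0.028.
u_1 = 0.012000 × 0.581 + 0.028 = 0.034972.
u_2 = 0.034972 × 0.581 + 0.028 = 0.048319.
u_3 = 0.048319 × 0.581 + 0.028 = 0.056073.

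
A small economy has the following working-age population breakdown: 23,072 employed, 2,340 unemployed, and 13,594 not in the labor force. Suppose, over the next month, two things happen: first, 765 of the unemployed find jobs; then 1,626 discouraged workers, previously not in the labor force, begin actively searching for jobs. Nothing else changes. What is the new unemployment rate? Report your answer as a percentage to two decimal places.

New unemployment rate ≈ 11.84%.

Initially, labor force = 23,072 + 2,340 = 25,412, so u = 2,340/25,412 = 9.21%.
After the first change, unemployed falls and employed rises by 765; labor force unchanged → E = 23,837, U = 1,575, labor force = 25,412.
After the second change, unemployed and labor force both rise by 1,626 → E = 23,837, U = 3,201, labor force = 27,038.
New unemployment rate = 3,201 / 27,038 = 11.84%.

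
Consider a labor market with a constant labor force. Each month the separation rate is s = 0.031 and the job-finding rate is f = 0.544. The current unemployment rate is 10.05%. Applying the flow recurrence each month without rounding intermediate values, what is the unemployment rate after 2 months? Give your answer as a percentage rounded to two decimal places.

With a fixed labor force, u_{t+1} = u_t + s·(1−u_t) − f·u_t = u_t·(1−s−f) + s.
Here 1−s−f = 0.425 and s = 0.031.
u_1 = 0.100500 × 0.425 + 0.031 = 0.073713.
u_2 = 0.073713 × 0.425 + 0.031 = 0.062328.

Unemployment rate after two months ≈ 6.23%.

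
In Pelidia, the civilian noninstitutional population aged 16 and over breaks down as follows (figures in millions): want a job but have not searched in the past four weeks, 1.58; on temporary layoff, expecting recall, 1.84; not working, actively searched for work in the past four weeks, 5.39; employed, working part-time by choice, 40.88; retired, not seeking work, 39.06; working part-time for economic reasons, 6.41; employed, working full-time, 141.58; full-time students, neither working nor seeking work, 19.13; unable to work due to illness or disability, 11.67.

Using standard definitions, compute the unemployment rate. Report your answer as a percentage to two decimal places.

Unemployment rate ≈ 3.69%.

Employed = 40.88 + 6.41 + 141.58 = 188.87 million (anyone who worked, including part-time for economic reasons, counts as employed).
Unemployed = 1.84 + 5.39 = 7.23 million (jobless and actively searching, or on temporary layoff).
Labor force = 188.87 + 7.23 = 196.10 million.
Unemployment rate = 7.23 / 196.10 = 3.69%.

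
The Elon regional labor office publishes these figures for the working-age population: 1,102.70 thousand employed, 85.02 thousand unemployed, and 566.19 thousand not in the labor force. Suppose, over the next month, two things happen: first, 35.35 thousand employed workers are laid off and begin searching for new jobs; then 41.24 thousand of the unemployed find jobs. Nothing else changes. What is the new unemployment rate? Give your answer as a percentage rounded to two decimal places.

New unemployment rate ≈ 6.66%.

Initially, labor force = 1,102.70 + 85.02 = 1,187.72 thousand, so u = 85.02/1,187.72 = 7.16%.
After the first change, employed falls and unemployed rises by 35.35; labor force unchanged → E = 1,067.35, U = 120.37, labor force = 1,187.72 thousand.
After the second change, unemployed falls and employed rises by 41.24; labor force unchanged → E = 1,108.59, U = 79.13, labor force = 1,187.72 thousand.
New unemployment rate = 79.13 / 1,187.72 = 6.66%.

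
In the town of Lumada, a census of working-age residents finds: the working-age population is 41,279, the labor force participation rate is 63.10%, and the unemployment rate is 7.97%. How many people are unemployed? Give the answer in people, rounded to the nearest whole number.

About 2,076 are unemployed.

Labor force = 0.6310 × 41,279 = 26,047.
Unemployed = 0.0797 × 26,047 ≈ 2,076.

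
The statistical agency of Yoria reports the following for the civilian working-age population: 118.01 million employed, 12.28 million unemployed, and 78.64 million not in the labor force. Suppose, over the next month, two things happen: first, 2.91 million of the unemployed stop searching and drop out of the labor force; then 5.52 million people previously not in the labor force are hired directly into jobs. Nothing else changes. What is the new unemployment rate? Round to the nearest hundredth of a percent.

Initially, labor force = 118.01 + 12.28 = 130.29 million, so u = 12.28/130.29 = 9.43%.
After the first change, unemployed and labor force both fall by 2.91 → E = 118.01, U = 9.37, labor force = 127.38 million.
After the second change, employed and labor force both rise by 5.52; unemployed unchanged → E = 123.53, U = 9.37, labor force = 132.90 million.
New unemployment rate = 9.37 / 132.90 = 7.05%.

New unemployment rate ≈ 7.05%.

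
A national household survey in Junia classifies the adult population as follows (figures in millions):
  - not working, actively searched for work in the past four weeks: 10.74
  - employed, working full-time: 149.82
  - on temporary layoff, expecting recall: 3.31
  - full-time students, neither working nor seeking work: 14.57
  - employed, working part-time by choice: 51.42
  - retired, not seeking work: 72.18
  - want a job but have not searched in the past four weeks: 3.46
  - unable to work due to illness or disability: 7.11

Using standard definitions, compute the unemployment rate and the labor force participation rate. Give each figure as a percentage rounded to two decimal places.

Unemployment rate ≈ 6.53%; labor force participation rate ≈ 68.87%.

Employed = 149.82 + 51.42 = 201.24 million.
Unemployed = 10.74 + 3.31 = 14.05 million (jobless and actively searching, or on temporary layoff).
Labor force = 201.24 + 14.05 = 215.29 million.
Not in labor force = 14.57 + 72.18 + 3.46 + 7.11 = 97.32 million (those not working and not actively searching are outside the labor force — including those who want a job but have given up searching).
Civilian working-age population = 215.29 + 97.32 = 312.61 million.
Unemployment rate = 14.05 / 215.29 = 6.53%.
Labor force participation rate = 215.29 / 312.61 = 68.87%.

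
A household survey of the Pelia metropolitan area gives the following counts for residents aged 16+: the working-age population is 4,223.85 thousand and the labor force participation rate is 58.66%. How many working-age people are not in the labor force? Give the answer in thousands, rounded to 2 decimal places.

Share not in the labor force = 1 − 0.5866 = 0.4134.
Not in labor force = 0.4134 × 4,223.85 ≈ 1,746.14 thousand.

About 1,746.14 thousand are not in the labor force.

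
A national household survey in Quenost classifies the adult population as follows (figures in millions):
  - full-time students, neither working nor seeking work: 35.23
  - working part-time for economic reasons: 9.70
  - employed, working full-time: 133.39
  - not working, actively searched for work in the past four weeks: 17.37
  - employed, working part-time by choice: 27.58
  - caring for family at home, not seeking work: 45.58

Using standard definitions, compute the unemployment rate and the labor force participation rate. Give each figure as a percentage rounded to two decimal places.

Unemployment rate ≈ 9.24%; labor force participation rate ≈ 69.94%.

Employed = 9.70 + 133.39 + 27.58 = 170.67 million (anyone who worked, including part-time for economic reasons, counts as employed).
Unemployed = 17.37 million.
Labor force = 170.67 + 17.37 = 188.04 million.
Not in labor force = 35.23 + 45.58 = 80.81 million (those not working and not actively searching are outside the labor force).
Civilian working-age population = 188.04 + 80.81 = 268.85 million.
Unemployment rate = 17.37 / 188.04 = 9.24%.
Labor force participation rate = 188.04 / 268.85 = 69.94%.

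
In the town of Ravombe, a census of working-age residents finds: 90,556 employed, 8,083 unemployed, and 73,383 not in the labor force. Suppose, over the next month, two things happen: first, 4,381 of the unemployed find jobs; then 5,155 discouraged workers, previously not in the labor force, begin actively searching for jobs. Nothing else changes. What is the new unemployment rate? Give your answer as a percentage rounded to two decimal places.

Initially, labor force = 90,556 + 8,083 = 98,639, so u = 8,083/98,639 = 8.19%.
After the first change, unemployed falls and employed rises by 4,381; labor force unchanged → E = 94,937, U = 3,702, labor force = 98,639.
After the second change, unemployed and labor force both rise by 5,155 → E = 94,937, U = 8,857, labor force = 103,794.
New unemployment rate = 8,857 / 103,794 = 8.53%.

New unemployment rate ≈ 8.53%.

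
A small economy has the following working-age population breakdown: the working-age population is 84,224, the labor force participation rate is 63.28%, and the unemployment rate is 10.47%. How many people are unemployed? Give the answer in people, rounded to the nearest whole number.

Labor force = 0.6328 × 84,224 = 53,297.
Unemployed = 0.1047 × 53,297 ≈ 5,580.

About 5,580 are unemployed.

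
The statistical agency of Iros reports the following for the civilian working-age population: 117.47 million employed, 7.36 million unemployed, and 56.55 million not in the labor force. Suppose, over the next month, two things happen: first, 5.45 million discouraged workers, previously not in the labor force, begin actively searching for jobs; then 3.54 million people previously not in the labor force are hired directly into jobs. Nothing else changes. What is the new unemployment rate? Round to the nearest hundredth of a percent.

Initially, labor force = 117.47 + 7.36 = 124.83 million, so u = 7.36/124.83 = 5.90%.
After the first change, unemployed and labor force both rise by 5.45 → E = 117.47, U = 12.81, labor force = 130.28 million.
After the second change, employed and labor force both rise by 3.54; unemployed unchanged → E = 121.01, U = 12.81, labor force = 133.82 million.
New unemployment rate = 12.81 / 133.82 = 9.57%.

New unemployment rate ≈ 9.57%.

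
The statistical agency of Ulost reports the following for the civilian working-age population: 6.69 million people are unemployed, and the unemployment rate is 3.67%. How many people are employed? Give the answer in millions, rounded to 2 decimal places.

About 175.60 million are employed.

Labor force = U / u = 6.69 / 0.0367 ≈ 182.29 million.
Employed = labor force − unemployed = 182.29 − 6.69 = 175.60 million.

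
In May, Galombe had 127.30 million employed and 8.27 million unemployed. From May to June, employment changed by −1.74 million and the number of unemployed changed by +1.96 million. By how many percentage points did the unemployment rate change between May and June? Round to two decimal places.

May: labor force = 127.30 + 8.27 = 135.57; u = 8.27/135.57 = 6.10%.
June: labor force = 125.56 + 10.23 = 135.79; u = 10.23/135.79 = 7.53%.
Change = 7.53% − 6.10% = +1.43 pp.

The unemployment rate changed by +1.43 percentage points.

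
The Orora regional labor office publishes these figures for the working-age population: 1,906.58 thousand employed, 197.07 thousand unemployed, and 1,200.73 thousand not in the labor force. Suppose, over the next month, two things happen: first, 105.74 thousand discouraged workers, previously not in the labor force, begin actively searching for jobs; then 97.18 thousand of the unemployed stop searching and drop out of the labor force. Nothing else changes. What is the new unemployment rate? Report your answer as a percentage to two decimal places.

New unemployment rate ≈ 9.74%.

Initially, labor force = 1,906.58 + 197.07 = 2,103.65 thousand, so u = 197.07/2,103.65 = 9.37%.
After the first change, unemployed and labor force both rise by 105.74 → E = 1,906.58, U = 302.81, labor force = 2,209.39 thousand.
After the second change, unemployed and labor force both fall by 97.18 → E = 1,906.58, U = 205.63, labor force = 2,112.21 thousand.
New unemployment rate = 205.63 / 2,112.21 = 9.74%.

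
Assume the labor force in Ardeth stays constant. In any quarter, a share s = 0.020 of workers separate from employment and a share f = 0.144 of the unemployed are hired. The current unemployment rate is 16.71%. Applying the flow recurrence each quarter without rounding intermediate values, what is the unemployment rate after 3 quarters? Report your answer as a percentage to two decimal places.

With a fixed labor force, u_{t+1} = u_t + s·(1−u_t) − f·u_t = u_t·(1−s−f) + s.
Here 1−s−f = 0.836 and s = 0.020.
u_1 = 0.167100 × 0.836 + 0.020 = 0.159696.
u_2 = 0.159696 × 0.836 + 0.020 = 0.153506.
u_3 = 0.153506 × 0.836 + 0.020 = 0.148331.

Unemployment rate after three quarters ≈ 14.83%.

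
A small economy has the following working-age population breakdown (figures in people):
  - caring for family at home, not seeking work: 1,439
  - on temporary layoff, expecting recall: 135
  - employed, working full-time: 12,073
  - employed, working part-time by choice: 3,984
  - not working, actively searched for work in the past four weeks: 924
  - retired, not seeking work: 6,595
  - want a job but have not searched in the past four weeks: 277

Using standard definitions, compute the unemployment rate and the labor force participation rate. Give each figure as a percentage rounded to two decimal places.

Employed = 12,073 + 3,984 = 16,057.
Unemployed = 135 + 924 = 1,059 (jobless and actively searching, or on temporary layoff).
Labor force = 16,057 + 1,059 = 17,116.
Not in labor force = 1,439 + 6,595 + 277 = 8,311 (those not working and not actively searching are outside the labor force — including those who want a job but have given up searching).
Civilian working-age population = 17,116 + 8,311 = 25,427.
Unemployment rate = 1,059 / 17,116 = 6.19%.
Labor force participation rate = 17,116 / 25,427 = 67.31%.

Unemployment rate ≈ 6.19%; labor force participation rate ≈ 67.31%.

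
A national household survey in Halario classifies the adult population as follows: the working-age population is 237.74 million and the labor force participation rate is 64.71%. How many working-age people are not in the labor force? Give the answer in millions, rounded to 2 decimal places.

Share not in the labor force = 1 − 0.6471 = 0.3529.
Not in labor force = 0.3529 × 237.74 ≈ 83.90 million.

About 83.90 million are not in the labor force.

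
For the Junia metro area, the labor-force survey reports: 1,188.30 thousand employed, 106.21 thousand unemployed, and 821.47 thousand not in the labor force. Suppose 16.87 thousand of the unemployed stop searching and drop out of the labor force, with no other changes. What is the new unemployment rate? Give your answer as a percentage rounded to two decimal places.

New unemployment rate ≈ 6.99%.

Initially, labor force = 1,188.30 + 106.21 = 1,294.51 thousand, so u = 106.21/1,294.51 = 8.20%.
After the change, unemployed and labor force both fall by 16.87 → E = 1,188.30, U = 89.34, labor force = 1,277.64 thousand.
New unemployment rate = 89.34 / 1,277.64 = 6.99%.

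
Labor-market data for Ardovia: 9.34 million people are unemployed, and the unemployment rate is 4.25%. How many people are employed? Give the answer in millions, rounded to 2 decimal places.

About 210.42 million are employed.

Labor force = U / u = 9.34 / 0.0425 ≈ 219.76 million.
Employed = labor force − unemployed = 219.76 − 9.34 = 210.42 million.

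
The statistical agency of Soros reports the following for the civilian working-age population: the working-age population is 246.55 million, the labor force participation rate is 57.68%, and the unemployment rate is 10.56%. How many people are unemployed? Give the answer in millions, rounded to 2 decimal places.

Labor force = 0.5768 × 246.55 = 142.21 million.
Unemployed = 0.1056 × 142.21 ≈ 15.02 million.

About 15.02 million are unemployed.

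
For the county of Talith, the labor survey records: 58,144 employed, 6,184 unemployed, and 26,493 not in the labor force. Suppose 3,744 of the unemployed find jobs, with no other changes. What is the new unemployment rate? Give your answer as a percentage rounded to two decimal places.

Initially, labor force = 58,144 + 6,184 = 64,328, so u = 6,184/64,328 = 9.61%.
After the change, unemployed falls and employed rises by 3,744; labor force unchanged → E = 61,888, U = 2,440, labor force = 64,328.
New unemployment rate = 2,440 / 64,328 = 3.79%.

New unemployment rate ≈ 3.79%.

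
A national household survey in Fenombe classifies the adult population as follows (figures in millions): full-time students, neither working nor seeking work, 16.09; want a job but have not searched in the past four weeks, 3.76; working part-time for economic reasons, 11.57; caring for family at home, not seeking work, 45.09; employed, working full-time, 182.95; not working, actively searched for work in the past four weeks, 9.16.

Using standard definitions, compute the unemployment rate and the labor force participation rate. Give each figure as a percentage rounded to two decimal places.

Unemployment rate ≈ 4.50%; labor force participation rate ≈ 75.82%.

Employed = 11.57 + 182.95 = 194.52 million (anyone who worked, including part-time for economic reasons, counts as employed).
Unemployed = 9.16 million.
Labor force = 194.52 + 9.16 = 203.68 million.
Not in labor force = 16.09 + 3.76 + 45.09 = 64.94 million (those not working and not actively searching are outside the labor force — including those who want a job but have given up searching).
Civilian working-age population = 203.68 + 64.94 = 268.62 million.
Unemployment rate = 9.16 / 203.68 = 4.50%.
Labor force participation rate = 203.68 / 268.62 = 75.82%.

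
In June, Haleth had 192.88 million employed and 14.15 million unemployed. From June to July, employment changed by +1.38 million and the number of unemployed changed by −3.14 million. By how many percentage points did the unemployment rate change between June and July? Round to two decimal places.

June: labor force = 192.88 + 14.15 = 207.03; u = 14.15/207.03 = 6.83%.
July: labor force = 194.26 + 11.01 = 205.27; u = 11.01/205.27 = 5.36%.
Change = 5.36% − 6.83% = −1.47 pp.

The unemployment rate changed by −1.47 percentage points.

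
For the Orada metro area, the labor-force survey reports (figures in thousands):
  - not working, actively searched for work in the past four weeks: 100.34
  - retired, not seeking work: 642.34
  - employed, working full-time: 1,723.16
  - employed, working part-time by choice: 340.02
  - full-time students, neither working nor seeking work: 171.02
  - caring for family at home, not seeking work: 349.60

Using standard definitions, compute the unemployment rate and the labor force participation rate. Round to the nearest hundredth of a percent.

Employed = 1,723.16 + 340.02 = 2,063.18 thousand.
Unemployed = 100.34 thousand.
Labor force = 2,063.18 + 100.34 = 2,163.52 thousand.
Not in labor force = 642.34 + 171.02 + 349.60 = 1,162.96 thousand (those not working and not actively searching are outside the labor force).
Civilian working-age population = 2,163.52 + 1,162.96 = 3,326.48 thousand.
Unemployment rate = 100.34 / 2,163.52 = 4.64%.
Labor force participation rate = 2,163.52 / 3,326.48 = 65.04%.

Unemployment rate ≈ 4.64%; labor force participation rate ≈ 65.04%.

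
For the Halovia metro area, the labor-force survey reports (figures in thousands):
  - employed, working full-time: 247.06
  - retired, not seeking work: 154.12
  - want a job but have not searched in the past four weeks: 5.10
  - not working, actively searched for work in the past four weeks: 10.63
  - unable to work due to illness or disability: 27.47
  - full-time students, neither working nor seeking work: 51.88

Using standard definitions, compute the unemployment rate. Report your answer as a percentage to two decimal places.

Employed = 247.06 thousand.
Unemployed = 10.63 thousand.
Labor force = 247.06 + 10.63 = 257.69 thousand.
Unemployment rate = 10.63 / 257.69 = 4.13%.

Unemployment rate ≈ 4.13%.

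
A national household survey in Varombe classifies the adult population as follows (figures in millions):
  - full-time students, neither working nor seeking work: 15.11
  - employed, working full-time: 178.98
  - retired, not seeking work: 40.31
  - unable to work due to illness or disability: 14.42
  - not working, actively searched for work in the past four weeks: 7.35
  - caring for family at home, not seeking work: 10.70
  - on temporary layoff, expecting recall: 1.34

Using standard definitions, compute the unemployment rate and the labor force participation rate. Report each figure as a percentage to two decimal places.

Unemployment rate ≈ 4.63%; labor force participation rate ≈ 69.97%.

Employed = 178.98 million.
Unemployed = 7.35 + 1.34 = 8.69 million (jobless and actively searching, or on temporary layoff).
Labor force = 178.98 + 8.69 = 187.67 million.
Not in labor force = 15.11 + 40.31 + 14.42 + 10.70 = 80.54 million (those not working and not actively searching are outside the labor force).
Civilian working-age population = 187.67 + 80.54 = 268.21 million.
Unemployment rate = 8.69 / 187.67 = 4.63%.
Labor force participation rate = 187.67 / 268.21 = 69.97%.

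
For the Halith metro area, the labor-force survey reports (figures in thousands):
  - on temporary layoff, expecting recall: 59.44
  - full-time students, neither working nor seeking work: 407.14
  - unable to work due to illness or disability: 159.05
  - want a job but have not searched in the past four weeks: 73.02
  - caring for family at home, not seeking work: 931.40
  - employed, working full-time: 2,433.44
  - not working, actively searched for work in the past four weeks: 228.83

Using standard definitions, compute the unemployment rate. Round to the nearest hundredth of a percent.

Unemployment rate ≈ 10.59%.

Employed = 2,433.44 thousand.
Unemployed = 59.44 + 228.83 = 288.27 thousand (jobless and actively searching, or on temporary layoff).
Labor force = 2,433.44 + 288.27 = 2,721.71 thousand.
Unemployment rate = 288.27 / 2,721.71 = 10.59%.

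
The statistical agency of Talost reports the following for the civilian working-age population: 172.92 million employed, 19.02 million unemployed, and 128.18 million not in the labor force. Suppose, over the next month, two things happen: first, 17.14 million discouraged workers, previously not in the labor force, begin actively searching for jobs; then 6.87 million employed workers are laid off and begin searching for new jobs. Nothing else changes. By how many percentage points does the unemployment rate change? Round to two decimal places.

The unemployment rate changes by +10.67 percentage points.

Initially, labor force = 172.92 + 19.02 = 191.94 million, so u = 19.02/191.94 = 9.91%.
After the first change, unemployed and labor force both rise by 17.14 → E = 172.92, U = 36.16, labor force = 209.08 million.
After the second change, employed falls and unemployed rises by 6.87; labor force unchanged → E = 166.05, U = 43.03, labor force = 209.08 million.
New unemployment rate = 43.03 / 209.08 = 20.58%.
Change = 20.58% − 9.91% = +10.67 percentage points.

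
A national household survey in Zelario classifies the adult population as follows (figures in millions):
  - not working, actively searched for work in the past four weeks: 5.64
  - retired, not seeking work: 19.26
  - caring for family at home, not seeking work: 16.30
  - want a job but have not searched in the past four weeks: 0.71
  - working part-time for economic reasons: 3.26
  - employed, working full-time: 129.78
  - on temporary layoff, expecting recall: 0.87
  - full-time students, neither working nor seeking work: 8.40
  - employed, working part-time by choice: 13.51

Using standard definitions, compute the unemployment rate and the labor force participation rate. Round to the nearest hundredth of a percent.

Employed = 3.26 + 129.78 + 13.51 = 146.55 million (anyone who worked, including part-time for economic reasons, counts as employed).
Unemployed = 5.64 + 0.87 = 6.51 million (jobless and actively searching, or on temporary layoff).
Labor force = 146.55 + 6.51 = 153.06 million.
Not in labor force = 19.26 + 16.30 + 0.71 + 8.40 = 44.67 million (those not working and not actively searching are outside the labor force — including those who want a job but have given up searching).
Civilian working-age population = 153.06 + 44.67 = 197.73 million.
Unemployment rate = 6.51 / 153.06 = 4.25%.
Labor force participation rate = 153.06 / 197.73 = 77.41%.

Unemployment rate ≈ 4.25%; labor force participation rate ≈ 77.41%.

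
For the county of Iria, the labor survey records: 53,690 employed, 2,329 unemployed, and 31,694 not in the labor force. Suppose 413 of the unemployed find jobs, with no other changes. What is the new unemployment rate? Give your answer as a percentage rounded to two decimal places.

Initially, labor force = 53,690 + 2,329 = 56,019, so u = 2,329/56,019 = 4.16%.
After the change, unemployed falls and employed rises by 413; labor force unchanged → E = 54,103, U = 1,916, labor force = 56,019.
New unemployment rate = 1,916 / 56,019 = 3.42%.

New unemployment rate ≈ 3.42%.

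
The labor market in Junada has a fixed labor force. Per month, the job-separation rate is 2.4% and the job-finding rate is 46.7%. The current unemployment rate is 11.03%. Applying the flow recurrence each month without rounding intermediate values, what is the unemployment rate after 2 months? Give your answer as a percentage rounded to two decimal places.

With a fixed labor force, u_{t+1} = u_t + s·(1−u_t) − f·u_t = u_t·(1−s−f) + s.
Here 1−s−f = 0.509 and s = 0.024.
u_1 = 0.110300 × 0.509 + 0.024 = 0.080143.
u_2 = 0.080143 × 0.509 + 0.024 = 0.064793.

Unemployment rate after two months ≈ 6.48%.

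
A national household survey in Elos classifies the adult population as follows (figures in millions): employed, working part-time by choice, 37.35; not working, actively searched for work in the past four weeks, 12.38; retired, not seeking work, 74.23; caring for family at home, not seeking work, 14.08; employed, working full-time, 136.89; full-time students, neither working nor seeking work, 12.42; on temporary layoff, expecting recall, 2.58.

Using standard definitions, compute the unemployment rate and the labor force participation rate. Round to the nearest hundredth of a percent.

Employed = 37.35 + 136.89 = 174.24 million.
Unemployed = 12.38 + 2.58 = 14.96 million (jobless and actively searching, or on temporary layoff).
Labor force = 174.24 + 14.96 = 189.20 million.
Not in labor force = 74.23 + 14.08 + 12.42 = 100.73 million (those not working and not actively searching are outside the labor force).
Civilian working-age population = 189.20 + 100.73 = 289.93 million.
Unemployment rate = 14.96 / 189.20 = 7.91%.
Labor force participation rate = 189.20 / 289.93 = 65.26%.

Unemployment rate ≈ 7.91%; labor force participation rate ≈ 65.26%.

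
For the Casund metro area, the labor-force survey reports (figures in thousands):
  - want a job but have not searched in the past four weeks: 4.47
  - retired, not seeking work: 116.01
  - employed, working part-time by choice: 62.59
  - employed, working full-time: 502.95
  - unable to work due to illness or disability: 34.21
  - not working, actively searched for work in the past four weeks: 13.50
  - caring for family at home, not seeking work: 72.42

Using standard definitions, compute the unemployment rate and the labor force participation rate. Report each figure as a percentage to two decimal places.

Employed = 62.59 + 502.95 = 565.54 thousand.
Unemployed = 13.50 thousand.
Labor force = 565.54 + 13.50 = 579.04 thousand.
Not in labor force = 4.47 + 116.01 + 34.21 + 72.42 = 227.11 thousand (those not working and not actively searching are outside the labor force — including those who want a job but have given up searching).
Civilian working-age population = 579.04 + 227.11 = 806.15 thousand.
Unemployment rate = 13.50 / 579.04 = 2.33%.
Labor force participation rate = 579.04 / 806.15 = 71.83%.

Unemployment rate ≈ 2.33%; labor force participation rate ≈ 71.83%.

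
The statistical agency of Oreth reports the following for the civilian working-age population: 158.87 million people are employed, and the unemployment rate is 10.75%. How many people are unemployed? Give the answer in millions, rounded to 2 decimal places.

Let U be the number unemployed. The labor force is E + U, and U/(E+U) = 0.1075.
So U = 0.1075 × 158.87 / (1 − 0.1075) = 17.0785 / 0.8925 ≈ 19.14 million.

About 19.14 million are unemployed.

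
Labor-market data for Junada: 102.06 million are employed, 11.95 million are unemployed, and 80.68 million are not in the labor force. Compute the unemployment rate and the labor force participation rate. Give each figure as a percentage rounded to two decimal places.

Labor force = employed + unemployed = 102.06 + 11.95 = 114.01 million.
Working-age population = 114.01 + 80.68 = 194.69 million.
Unemployment rate = 11.95 / 114.01 = 10.48%.
Labor force participation rate = 114.01 / 194.69 = 58.56%.

Unemployment rate ≈ 10.48%; labor force participation rate ≈ 58.56%.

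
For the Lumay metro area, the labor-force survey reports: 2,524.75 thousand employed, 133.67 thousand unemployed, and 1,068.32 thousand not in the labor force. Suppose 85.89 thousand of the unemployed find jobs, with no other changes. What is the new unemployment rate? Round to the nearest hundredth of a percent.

Initially, labor force = 2,524.75 + 133.67 = 2,658.42 thousand, so u = 133.67/2,658.42 = 5.03%.
After the change, unemployed falls and employed rises by 85.89; labor force unchanged → E = 2,610.64, U = 47.78, labor force = 2,658.42 thousand.
New unemployment rate = 47.78 / 2,658.42 = 1.80%.

New unemployment rate ≈ 1.80%.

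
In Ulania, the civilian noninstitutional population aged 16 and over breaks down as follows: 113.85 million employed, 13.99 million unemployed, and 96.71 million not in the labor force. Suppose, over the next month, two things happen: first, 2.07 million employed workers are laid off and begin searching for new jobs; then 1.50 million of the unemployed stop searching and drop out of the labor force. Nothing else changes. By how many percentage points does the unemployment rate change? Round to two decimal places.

Initially, labor force = 113.85 + 13.99 = 127.84 million, so u = 13.99/127.84 = 10.94%.
After the first change, employed falls and unemployed rises by 2.07; labor force unchanged → E = 111.78, U = 16.06, labor force = 127.84 million.
After the second change, unemployed and labor force both fall by 1.50 → E = 111.78, U = 14.56, labor force = 126.34 million.
New unemployment rate = 14.56 / 126.34 = 11.52%.
Change = 11.52% − 10.94% = +0.58 percentage points.

The unemployment rate changes by +0.58 percentage points.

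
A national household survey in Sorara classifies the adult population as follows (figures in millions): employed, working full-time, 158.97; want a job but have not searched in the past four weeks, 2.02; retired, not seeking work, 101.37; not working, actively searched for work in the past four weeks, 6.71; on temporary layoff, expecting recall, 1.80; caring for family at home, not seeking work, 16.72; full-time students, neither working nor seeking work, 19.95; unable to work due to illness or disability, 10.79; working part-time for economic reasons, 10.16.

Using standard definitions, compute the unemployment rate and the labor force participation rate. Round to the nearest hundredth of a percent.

Employed = 158.97 + 10.16 = 169.13 million (anyone who worked, including part-time for economic reasons, counts as employed).
Unemployed = 6.71 + 1.80 = 8.51 million (jobless and actively searching, or on temporary layoff).
Labor force = 169.13 + 8.51 = 177.64 million.
Not in labor force = 2.02 + 101.37 + 16.72 + 19.95 + 10.79 = 150.85 million (those not working and not actively searching are outside the labor force — including those who want a job but have given up searching).
Civilian working-age population = 177.64 + 150.85 = 328.49 million.
Unemployment rate = 8.51 / 177.64 = 4.79%.
Labor force participation rate = 177.64 / 328.49 = 54.08%.

Unemployment rate ≈ 4.79%; labor force participation rate ≈ 54.08%.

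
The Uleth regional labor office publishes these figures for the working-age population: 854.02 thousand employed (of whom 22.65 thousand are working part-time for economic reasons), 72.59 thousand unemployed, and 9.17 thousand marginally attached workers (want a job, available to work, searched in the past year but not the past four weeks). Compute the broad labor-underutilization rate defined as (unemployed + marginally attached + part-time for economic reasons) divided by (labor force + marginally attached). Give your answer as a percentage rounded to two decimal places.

Labor force = 854.02 + 72.59 = 926.61 thousand.
Numerator = 72.59 + 9.17 + 22.65 = 104.41 thousand.
Denominator = 926.61 + 9.17 = 935.78 thousand.
Broad rate = 104.41 / 935.78 = 11.16%.

Broad underutilization rate ≈ 11.16%.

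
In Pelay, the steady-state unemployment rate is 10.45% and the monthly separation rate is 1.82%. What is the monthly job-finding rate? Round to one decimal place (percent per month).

From u* = s/(s+f): f = s·(1−u)/u.
f = 1.82 × (1 − 0.1045) / 0.1045 = 1.6298 / 0.1045 ≈ 15.6% per month.

Job-finding rate ≈ 15.6% per month.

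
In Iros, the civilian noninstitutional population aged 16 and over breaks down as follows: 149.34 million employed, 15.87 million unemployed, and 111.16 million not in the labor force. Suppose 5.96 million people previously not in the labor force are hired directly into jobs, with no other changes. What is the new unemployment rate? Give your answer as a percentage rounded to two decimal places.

Initially, labor force = 149.34 + 15.87 = 165.21 million, so u = 15.87/165.21 = 9.61%.
After the change, employed and labor force both rise by 5.96; unemployed unchanged → E = 155.30, U = 15.87, labor force = 171.17 million.
New unemployment rate = 15.87 / 171.17 = 9.27%.

New unemployment rate ≈ 9.27%.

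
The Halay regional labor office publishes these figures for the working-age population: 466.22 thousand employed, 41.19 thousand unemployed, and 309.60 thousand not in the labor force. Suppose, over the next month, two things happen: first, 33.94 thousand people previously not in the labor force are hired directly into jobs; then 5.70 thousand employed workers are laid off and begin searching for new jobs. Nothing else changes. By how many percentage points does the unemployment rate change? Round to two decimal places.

The unemployment rate changes by +0.54 percentage points.

Initially, labor force = 466.22 + 41.19 = 507.41 thousand, so u = 41.19/507.41 = 8.12%.
After the first change, employed and labor force both rise by 33.94; unemployed unchanged → E = 500.16, U = 41.19, labor force = 541.35 thousand.
After the second change, employed falls and unemployed rises by 5.70; labor force unchanged → E = 494.46, U = 46.89, labor force = 541.35 thousand.
New unemployment rate = 46.89 / 541.35 = 8.66%.
Change = 8.66% − 8.12% = +0.54 percentage points.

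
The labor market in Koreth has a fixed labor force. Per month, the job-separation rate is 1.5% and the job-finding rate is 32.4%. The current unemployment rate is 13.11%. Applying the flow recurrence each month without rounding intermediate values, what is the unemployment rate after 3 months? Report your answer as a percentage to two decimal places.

Unemployment rate after three months ≈ 6.93%.

With a fixed labor force, u_{t+1} = u_t + s·(1−u_t) − f·u_t = u_t·(1−s−f) + s.
Here 1−s−f = 0.661 and s = 0.015.
u_1 = 0.131100 × 0.661 + 0.015 = 0.101657.
u_2 = 0.101657 × 0.661 + 0.015 = 0.082195.
u_3 = 0.082195 × 0.661 + 0.015 = 0.069331.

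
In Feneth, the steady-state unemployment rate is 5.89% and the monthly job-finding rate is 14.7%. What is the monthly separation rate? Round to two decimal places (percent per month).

From u* = s/(s+f): s = u·f/(1−u).
s = 0.0589 × 14.7 / (1 − 0.0589) = 0.8658 / 0.9411 ≈ 0.92% per month.

Separation rate ≈ 0.92% per month.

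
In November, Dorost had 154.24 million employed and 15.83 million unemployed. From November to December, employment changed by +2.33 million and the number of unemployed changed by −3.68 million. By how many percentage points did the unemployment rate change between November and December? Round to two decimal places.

November: labor force = 154.24 + 15.83 = 170.07; u = 15.83/170.07 = 9.31%.
December: labor force = 156.57 + 12.15 = 168.72; u = 12.15/168.72 = 7.20%.
Change = 7.20% − 9.31% = −2.11 pp.

The unemployment rate changed by −2.11 percentage points.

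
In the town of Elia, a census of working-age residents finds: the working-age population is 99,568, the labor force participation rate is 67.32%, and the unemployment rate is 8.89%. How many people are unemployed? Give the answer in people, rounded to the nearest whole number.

About 5,959 are unemployed.

Labor force = 0.6732 × 99,568 = 67,029.
Unemployed = 0.0889 × 67,029 ≈ 5,959.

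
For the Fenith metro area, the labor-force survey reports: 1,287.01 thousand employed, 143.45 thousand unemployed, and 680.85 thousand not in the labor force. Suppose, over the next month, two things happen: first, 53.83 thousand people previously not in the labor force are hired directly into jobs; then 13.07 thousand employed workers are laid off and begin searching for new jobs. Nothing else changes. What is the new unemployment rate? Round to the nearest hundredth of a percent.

Initially, labor force = 1,287.01 + 143.45 = 1,430.46 thousand, so u = 143.45/1,430.46 = 10.03%.
After the first change, employed and labor force both rise by 53.83; unemployed unchanged → E = 1,340.84, U = 143.45, labor force = 1,484.29 thousand.
After the second change, employed falls and unemployed rises by 13.07; labor force unchanged → E = 1,327.77, U = 156.52, labor force = 1,484.29 thousand.
New unemployment rate = 156.52 / 1,484.29 = 10.55%.

New unemployment rate ≈ 10.55%.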